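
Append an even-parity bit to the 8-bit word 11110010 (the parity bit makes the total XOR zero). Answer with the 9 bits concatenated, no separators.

XOR of the 8 data bits: 1⊕1⊕1⊕1⊕0⊕0⊕1⊕0 = 1
Parity bit = 1 (so all 9 bits XOR to 0).

111100101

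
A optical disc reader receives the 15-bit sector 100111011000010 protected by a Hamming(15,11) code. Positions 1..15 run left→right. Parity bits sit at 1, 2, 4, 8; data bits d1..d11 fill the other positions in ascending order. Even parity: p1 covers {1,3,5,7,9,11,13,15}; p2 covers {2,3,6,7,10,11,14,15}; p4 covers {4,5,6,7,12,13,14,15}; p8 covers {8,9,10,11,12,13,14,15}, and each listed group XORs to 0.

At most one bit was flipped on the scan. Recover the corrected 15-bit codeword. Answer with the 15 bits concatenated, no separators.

s1 (pos 1,3,5,7,9,11,13,15): 1⊕0⊕1⊕0⊕1⊕0⊕0⊕0 = 1
s2 (pos 2,3,6,7,10,11,14,15): 0⊕0⊕1⊕0⊕0⊕0⊕1⊕0 = 0
s4 (pos 4,5,6,7,12,13,14,15): 1⊕1⊕1⊕0⊕0⊕0⊕1⊕0 = 0
s8 (pos 8,9,10,11,12,13,14,15): 1⊕1⊕0⊕0⊕0⊕0⊕1⊕0 = 1
Syndrome s8…s1 = 1001 → error at position 9.
Flip position 9: 100111011000010 → 100111010000010

100111010000010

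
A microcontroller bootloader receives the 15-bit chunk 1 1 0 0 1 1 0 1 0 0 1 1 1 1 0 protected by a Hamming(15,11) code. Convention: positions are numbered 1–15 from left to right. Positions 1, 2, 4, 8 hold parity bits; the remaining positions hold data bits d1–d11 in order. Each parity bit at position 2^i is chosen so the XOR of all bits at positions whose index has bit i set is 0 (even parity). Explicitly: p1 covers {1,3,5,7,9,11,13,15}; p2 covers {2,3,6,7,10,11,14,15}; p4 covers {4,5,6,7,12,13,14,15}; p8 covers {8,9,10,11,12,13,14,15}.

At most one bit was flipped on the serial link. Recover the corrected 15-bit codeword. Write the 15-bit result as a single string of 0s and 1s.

110011010010110

s1 (pos 1,3,5,7,9,11,13,15): 1⊕0⊕1⊕0⊕0⊕1⊕1⊕0 = 0
s2 (pos 2,3,6,7,10,11,14,15): 1⊕0⊕1⊕0⊕0⊕1⊕1⊕0 = 0
s4 (pos 4,5,6,7,12,13,14,15): 0⊕1⊕1⊕0⊕1⊕1⊕1⊕0 = 1
s8 (pos 8,9,10,11,12,13,14,15): 1⊕0⊕0⊕1⊕1⊕1⊕1⊕0 = 1
Syndrome s8…s1 = 1100 → error at position 12.
Flip position 12: 110011010011110 → 110011010010110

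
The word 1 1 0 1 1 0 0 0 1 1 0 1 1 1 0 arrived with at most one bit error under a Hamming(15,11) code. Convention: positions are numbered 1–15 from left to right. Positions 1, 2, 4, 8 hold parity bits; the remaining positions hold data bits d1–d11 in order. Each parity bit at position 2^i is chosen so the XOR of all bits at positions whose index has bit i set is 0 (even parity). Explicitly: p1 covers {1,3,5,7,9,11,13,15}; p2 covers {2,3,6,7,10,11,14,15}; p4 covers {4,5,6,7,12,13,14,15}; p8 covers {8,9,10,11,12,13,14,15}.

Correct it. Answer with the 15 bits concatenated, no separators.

s1 (pos 1,3,5,7,9,11,13,15): 1⊕0⊕1⊕0⊕1⊕0⊕1⊕0 = 0
s2 (pos 2,3,6,7,10,11,14,15): 1⊕0⊕0⊕0⊕1⊕0⊕1⊕0 = 1
s4 (pos 4,5,6,7,12,13,14,15): 1⊕1⊕0⊕0⊕1⊕1⊕1⊕0 = 1
s8 (pos 8,9,10,11,12,13,14,15): 0⊕1⊕1⊕0⊕1⊕1⊕1⊕0 = 1
Syndrome s8…s1 = 1110 → error at position 14.
Flip position 14: 110110001101110 → 110110001101100

110110001101100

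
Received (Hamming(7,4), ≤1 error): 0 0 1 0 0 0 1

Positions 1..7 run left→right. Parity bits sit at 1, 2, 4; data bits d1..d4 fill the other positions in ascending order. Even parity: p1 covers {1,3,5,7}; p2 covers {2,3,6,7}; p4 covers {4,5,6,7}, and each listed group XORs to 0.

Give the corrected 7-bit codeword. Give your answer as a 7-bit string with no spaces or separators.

s1 (pos 1,3,5,7): 0⊕1⊕0⊕1 = 0
s2 (pos 2,3,6,7): 0⊕1⊕0⊕1 = 0
s4 (pos 4,5,6,7): 0⊕0⊕0⊕1 = 1
Syndrome s4…s1 = 100 → error at position 4.
Flip position 4: 0010001 → 0011001

0011001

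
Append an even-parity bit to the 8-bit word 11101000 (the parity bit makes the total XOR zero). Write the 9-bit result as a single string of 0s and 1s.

XOR of the 8 data bits: 1⊕1⊕1⊕0⊕1⊕0⊕0⊕0 = 0
Parity bit = 0 (so all 9 bits XOR to 0).

111010000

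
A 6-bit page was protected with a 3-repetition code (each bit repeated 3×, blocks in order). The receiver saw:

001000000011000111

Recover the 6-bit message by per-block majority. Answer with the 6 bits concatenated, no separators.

000101

Block 1 (001): 1 one → 0
Block 2 (000): 0 ones → 0
Block 3 (000): 0 ones → 0
Block 4 (011): 2 ones → 1
Block 5 (000): 0 ones → 0
Block 6 (111): 3 ones → 1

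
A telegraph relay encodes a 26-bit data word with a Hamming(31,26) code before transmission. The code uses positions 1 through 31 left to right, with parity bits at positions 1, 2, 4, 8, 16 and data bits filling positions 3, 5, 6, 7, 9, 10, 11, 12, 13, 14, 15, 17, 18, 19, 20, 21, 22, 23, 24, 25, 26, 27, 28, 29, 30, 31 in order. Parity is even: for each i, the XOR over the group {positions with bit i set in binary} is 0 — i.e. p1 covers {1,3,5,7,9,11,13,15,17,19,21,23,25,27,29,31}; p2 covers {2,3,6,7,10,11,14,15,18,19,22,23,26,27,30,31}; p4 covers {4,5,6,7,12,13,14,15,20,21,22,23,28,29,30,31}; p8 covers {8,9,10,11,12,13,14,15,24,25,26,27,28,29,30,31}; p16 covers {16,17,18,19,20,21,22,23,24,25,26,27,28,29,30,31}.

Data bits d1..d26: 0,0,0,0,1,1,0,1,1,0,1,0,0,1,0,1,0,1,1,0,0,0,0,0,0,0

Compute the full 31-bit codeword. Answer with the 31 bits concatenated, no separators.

0001000011011010001010110000000

Place data at non-parity positions: p1 p2 0 p4 0 0 0 p8 1 1 0 1 1 0 1 p16 0 0 1 0 1 0 1 1 0 0 0 0 0 0 0
p1 (pos 1,3,5,7,9,11,13,15,17,19,21,23,25,27,29,31): XOR of data positions = 0⊕0⊕0⊕1⊕0⊕1⊕1⊕0⊕1⊕1⊕1⊕0⊕0⊕0⊕0 = 0
p2 (pos 2,3,6,7,10,11,14,15,18,19,22,23,26,27,30,31): XOR of data positions = 0⊕0⊕0⊕1⊕0⊕0⊕1⊕0⊕1⊕0⊕1⊕0⊕0⊕0⊕0 = 0
p4 (pos 4,5,6,7,12,13,14,15,20,21,22,23,28,29,30,31): XOR of data positions = 0⊕0⊕0⊕1⊕1⊕0⊕1⊕0⊕1⊕0⊕1⊕0⊕0⊕0⊕0 = 1
p8 (pos 8,9,10,11,12,13,14,15,24,25,26,27,28,29,30,31): XOR of data positions = 1⊕1⊕0⊕1⊕1⊕0⊕1⊕1⊕0⊕0⊕0⊕0⊕0⊕0⊕0 = 0
p16 (pos 16,17,18,19,20,21,22,23,24,25,26,27,28,29,30,31): XOR of data positions = 0⊕0⊕1⊕0⊕1⊕0⊕1⊕1⊕0⊕0⊕0⊕0⊕0⊕0⊕0 = 0
Codeword: 0001000011011010001010110000000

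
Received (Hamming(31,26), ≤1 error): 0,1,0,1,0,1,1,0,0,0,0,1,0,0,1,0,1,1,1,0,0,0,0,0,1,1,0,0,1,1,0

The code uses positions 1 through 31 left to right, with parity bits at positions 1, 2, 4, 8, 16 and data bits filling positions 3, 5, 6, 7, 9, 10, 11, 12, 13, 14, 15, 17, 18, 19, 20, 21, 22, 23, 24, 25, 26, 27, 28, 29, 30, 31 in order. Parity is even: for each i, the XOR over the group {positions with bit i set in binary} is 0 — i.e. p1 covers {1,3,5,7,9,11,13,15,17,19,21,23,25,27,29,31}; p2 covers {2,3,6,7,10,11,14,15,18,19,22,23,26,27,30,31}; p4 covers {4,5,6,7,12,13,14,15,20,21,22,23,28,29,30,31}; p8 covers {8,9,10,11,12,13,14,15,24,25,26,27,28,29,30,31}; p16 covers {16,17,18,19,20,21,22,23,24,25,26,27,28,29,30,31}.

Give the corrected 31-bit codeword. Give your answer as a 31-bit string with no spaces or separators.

s1 (pos 1,3,5,7,9,11,13,15,17,19,21,23,25,27,29,31): 0⊕0⊕0⊕1⊕0⊕0⊕0⊕1⊕1⊕1⊕0⊕0⊕1⊕0⊕1⊕0 = 0
s2 (pos 2,3,6,7,10,11,14,15,18,19,22,23,26,27,30,31): 1⊕0⊕1⊕1⊕0⊕0⊕0⊕1⊕1⊕1⊕0⊕0⊕1⊕0⊕1⊕0 = 0
s4 (pos 4,5,6,7,12,13,14,15,20,21,22,23,28,29,30,31): 1⊕0⊕1⊕1⊕1⊕0⊕0⊕1⊕0⊕0⊕0⊕0⊕0⊕1⊕1⊕0 = 1
s8 (pos 8,9,10,11,12,13,14,15,24,25,26,27,28,29,30,31): 0⊕0⊕0⊕0⊕1⊕0⊕0⊕1⊕0⊕1⊕1⊕0⊕0⊕1⊕1⊕0 = 0
s16 (pos 16,17,18,19,20,21,22,23,24,25,26,27,28,29,30,31): 0⊕1⊕1⊕1⊕0⊕0⊕0⊕0⊕0⊕1⊕1⊕0⊕0⊕1⊕1⊕0 = 1
Syndrome s16…s1 = 10100 → error at position 20.
Flip position 20: 0101011000010010111000001100110 → 0101011000010010111100001100110

0101011000010010111100001100110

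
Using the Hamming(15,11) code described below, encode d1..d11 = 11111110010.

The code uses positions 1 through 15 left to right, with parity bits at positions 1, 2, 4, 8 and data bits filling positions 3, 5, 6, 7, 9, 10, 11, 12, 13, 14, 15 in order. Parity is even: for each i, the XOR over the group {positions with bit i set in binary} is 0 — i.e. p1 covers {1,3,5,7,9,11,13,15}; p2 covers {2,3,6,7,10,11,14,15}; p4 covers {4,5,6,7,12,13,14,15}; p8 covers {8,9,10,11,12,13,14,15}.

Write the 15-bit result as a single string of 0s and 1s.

Place data at non-parity positions: p1 p2 1 p4 1 1 1 p8 1 1 1 0 0 1 0
p1 (pos 1,3,5,7,9,11,13,15): XOR of data positions = 1⊕1⊕1⊕1⊕1⊕0⊕0 = 1
p2 (pos 2,3,6,7,10,11,14,15): XOR of data positions = 1⊕1⊕1⊕1⊕1⊕1⊕0 = 0
p4 (pos 4,5,6,7,12,13,14,15): XOR of data positions = 1⊕1⊕1⊕0⊕0⊕1⊕0 = 0
p8 (pos 8,9,10,11,12,13,14,15): XOR of data positions = 1⊕1⊕1⊕0⊕0⊕1⊕0 = 0
Codeword: 101011101110010

101011101110010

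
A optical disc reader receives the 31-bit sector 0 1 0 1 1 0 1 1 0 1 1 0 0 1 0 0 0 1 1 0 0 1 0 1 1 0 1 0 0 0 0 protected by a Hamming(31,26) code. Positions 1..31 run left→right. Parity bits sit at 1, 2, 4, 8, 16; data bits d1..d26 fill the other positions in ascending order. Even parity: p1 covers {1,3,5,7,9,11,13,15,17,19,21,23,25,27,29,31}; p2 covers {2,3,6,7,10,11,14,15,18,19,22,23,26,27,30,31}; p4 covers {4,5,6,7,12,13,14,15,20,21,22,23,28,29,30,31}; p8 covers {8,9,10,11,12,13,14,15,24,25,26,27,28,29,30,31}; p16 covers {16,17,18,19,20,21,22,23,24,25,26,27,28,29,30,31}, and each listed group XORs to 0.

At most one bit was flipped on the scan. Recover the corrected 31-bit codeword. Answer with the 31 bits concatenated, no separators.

0101101101100000011001011010000

s1 (pos 1,3,5,7,9,11,13,15,17,19,21,23,25,27,29,31): 0⊕0⊕1⊕1⊕0⊕1⊕0⊕0⊕0⊕1⊕0⊕0⊕1⊕1⊕0⊕0 = 0
s2 (pos 2,3,6,7,10,11,14,15,18,19,22,23,26,27,30,31): 1⊕0⊕0⊕1⊕1⊕1⊕1⊕0⊕1⊕1⊕1⊕0⊕0⊕1⊕0⊕0 = 1
s4 (pos 4,5,6,7,12,13,14,15,20,21,22,23,28,29,30,31): 1⊕1⊕0⊕1⊕0⊕0⊕1⊕0⊕0⊕0⊕1⊕0⊕0⊕0⊕0⊕0 = 1
s8 (pos 8,9,10,11,12,13,14,15,24,25,26,27,28,29,30,31): 1⊕0⊕1⊕1⊕0⊕0⊕1⊕0⊕1⊕1⊕0⊕1⊕0⊕0⊕0⊕0 = 1
s16 (pos 16,17,18,19,20,21,22,23,24,25,26,27,28,29,30,31): 0⊕0⊕1⊕1⊕0⊕0⊕1⊕0⊕1⊕1⊕0⊕1⊕0⊕0⊕0⊕0 = 0
Syndrome s16…s1 = 01110 → error at position 14.
Flip position 14: 0101101101100100011001011010000 → 0101101101100000011001011010000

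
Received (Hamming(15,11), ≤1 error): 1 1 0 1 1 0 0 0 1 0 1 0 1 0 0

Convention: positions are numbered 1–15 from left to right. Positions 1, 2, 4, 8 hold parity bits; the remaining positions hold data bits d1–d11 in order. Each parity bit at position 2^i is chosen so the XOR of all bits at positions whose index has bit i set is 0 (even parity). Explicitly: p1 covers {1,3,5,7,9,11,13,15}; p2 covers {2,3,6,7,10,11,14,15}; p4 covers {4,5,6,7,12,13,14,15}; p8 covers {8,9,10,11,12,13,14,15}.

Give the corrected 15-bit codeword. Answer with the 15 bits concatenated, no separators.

110110001010000

s1 (pos 1,3,5,7,9,11,13,15): 1⊕0⊕1⊕0⊕1⊕1⊕1⊕0 = 1
s2 (pos 2,3,6,7,10,11,14,15): 1⊕0⊕0⊕0⊕0⊕1⊕0⊕0 = 0
s4 (pos 4,5,6,7,12,13,14,15): 1⊕1⊕0⊕0⊕0⊕1⊕0⊕0 = 1
s8 (pos 8,9,10,11,12,13,14,15): 0⊕1⊕0⊕1⊕0⊕1⊕0⊕0 = 1
Syndrome s8…s1 = 1101 → error at position 13.
Flip position 13: 110110001010100 → 110110001010000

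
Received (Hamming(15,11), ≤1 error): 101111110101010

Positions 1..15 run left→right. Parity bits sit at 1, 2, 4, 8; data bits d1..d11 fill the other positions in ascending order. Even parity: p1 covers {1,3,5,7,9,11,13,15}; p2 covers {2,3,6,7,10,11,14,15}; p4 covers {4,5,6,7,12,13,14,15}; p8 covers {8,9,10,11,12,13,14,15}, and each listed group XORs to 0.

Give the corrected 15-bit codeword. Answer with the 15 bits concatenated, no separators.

111111110101010

s1 (pos 1,3,5,7,9,11,13,15): 1⊕1⊕1⊕1⊕0⊕0⊕0⊕0 = 0
s2 (pos 2,3,6,7,10,11,14,15): 0⊕1⊕1⊕1⊕1⊕0⊕1⊕0 = 1
s4 (pos 4,5,6,7,12,13,14,15): 1⊕1⊕1⊕1⊕1⊕0⊕1⊕0 = 0
s8 (pos 8,9,10,11,12,13,14,15): 1⊕0⊕1⊕0⊕1⊕0⊕1⊕0 = 0
Syndrome s8…s1 = 0010 → error at position 2.
Flip position 2: 101111110101010 → 111111110101010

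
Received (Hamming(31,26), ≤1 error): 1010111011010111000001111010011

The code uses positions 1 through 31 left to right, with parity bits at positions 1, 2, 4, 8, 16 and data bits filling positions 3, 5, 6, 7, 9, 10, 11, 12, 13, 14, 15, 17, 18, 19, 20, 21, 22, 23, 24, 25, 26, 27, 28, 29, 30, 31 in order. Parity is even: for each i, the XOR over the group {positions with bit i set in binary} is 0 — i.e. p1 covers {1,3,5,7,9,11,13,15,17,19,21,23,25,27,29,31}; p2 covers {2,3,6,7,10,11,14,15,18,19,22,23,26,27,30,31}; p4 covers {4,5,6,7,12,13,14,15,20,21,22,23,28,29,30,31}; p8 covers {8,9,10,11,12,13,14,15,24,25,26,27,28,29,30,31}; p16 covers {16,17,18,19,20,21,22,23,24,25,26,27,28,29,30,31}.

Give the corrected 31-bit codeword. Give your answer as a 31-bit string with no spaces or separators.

1110111011010111000001111010011

s1 (pos 1,3,5,7,9,11,13,15,17,19,21,23,25,27,29,31): 1⊕1⊕1⊕1⊕1⊕0⊕0⊕1⊕0⊕0⊕0⊕1⊕1⊕1⊕0⊕1 = 0
s2 (pos 2,3,6,7,10,11,14,15,18,19,22,23,26,27,30,31): 0⊕1⊕1⊕1⊕1⊕0⊕1⊕1⊕0⊕0⊕1⊕1⊕0⊕1⊕1⊕1 = 1
s4 (pos 4,5,6,7,12,13,14,15,20,21,22,23,28,29,30,31): 0⊕1⊕1⊕1⊕1⊕0⊕1⊕1⊕0⊕0⊕1⊕1⊕0⊕0⊕1⊕1 = 0
s8 (pos 8,9,10,11,12,13,14,15,24,25,26,27,28,29,30,31): 0⊕1⊕1⊕0⊕1⊕0⊕1⊕1⊕1⊕1⊕0⊕1⊕0⊕0⊕1⊕1 = 0
s16 (pos 16,17,18,19,20,21,22,23,24,25,26,27,28,29,30,31): 1⊕0⊕0⊕0⊕0⊕0⊕1⊕1⊕1⊕1⊕0⊕1⊕0⊕0⊕1⊕1 = 0
Syndrome s16…s1 = 00010 → error at position 2.
Flip position 2: 1010111011010111000001111010011 → 1110111011010111000001111010011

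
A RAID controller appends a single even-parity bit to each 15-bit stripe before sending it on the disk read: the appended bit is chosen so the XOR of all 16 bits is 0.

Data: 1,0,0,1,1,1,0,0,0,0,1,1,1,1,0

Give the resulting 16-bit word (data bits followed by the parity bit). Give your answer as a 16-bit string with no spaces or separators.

1001110000111100

XOR of the 15 data bits: 1⊕0⊕0⊕1⊕1⊕1⊕0⊕0⊕0⊕0⊕1⊕1⊕1⊕1⊕0 = 0
Parity bit = 0 (so all 16 bits XOR to 0).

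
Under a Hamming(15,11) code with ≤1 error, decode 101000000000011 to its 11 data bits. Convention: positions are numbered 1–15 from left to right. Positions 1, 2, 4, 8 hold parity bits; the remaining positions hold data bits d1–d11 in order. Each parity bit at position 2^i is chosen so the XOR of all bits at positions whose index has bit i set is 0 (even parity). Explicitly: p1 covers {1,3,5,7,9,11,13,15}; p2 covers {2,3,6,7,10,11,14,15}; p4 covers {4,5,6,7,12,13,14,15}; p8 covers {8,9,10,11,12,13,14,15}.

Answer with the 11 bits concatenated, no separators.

s1 (pos 1,3,5,7,9,11,13,15): 1⊕1⊕0⊕0⊕0⊕0⊕0⊕1 = 1
s2 (pos 2,3,6,7,10,11,14,15): 0⊕1⊕0⊕0⊕0⊕0⊕1⊕1 = 1
s4 (pos 4,5,6,7,12,13,14,15): 0⊕0⊕0⊕0⊕0⊕0⊕1⊕1 = 0
s8 (pos 8,9,10,11,12,13,14,15): 0⊕0⊕0⊕0⊕0⊕0⊕1⊕1 = 0
Syndrome s8…s1 = 0011 → error at position 3.
Flip position 3: 101000000000011 → 100000000000011
Read data bits from positions 3,5,6,7,9,10,11,12,13,14,15: 00000000011

00000000011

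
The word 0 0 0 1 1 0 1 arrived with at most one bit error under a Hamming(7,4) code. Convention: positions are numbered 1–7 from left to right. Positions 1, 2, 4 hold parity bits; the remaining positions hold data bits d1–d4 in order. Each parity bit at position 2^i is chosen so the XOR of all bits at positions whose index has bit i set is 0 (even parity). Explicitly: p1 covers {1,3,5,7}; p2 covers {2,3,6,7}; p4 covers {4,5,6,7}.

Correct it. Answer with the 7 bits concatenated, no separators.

s1 (pos 1,3,5,7): 0⊕0⊕1⊕1 = 0
s2 (pos 2,3,6,7): 0⊕0⊕0⊕1 = 1
s4 (pos 4,5,6,7): 1⊕1⊕0⊕1 = 1
Syndrome s4…s1 = 110 → error at position 6.
Flip position 6: 0001101 → 0001111

0001111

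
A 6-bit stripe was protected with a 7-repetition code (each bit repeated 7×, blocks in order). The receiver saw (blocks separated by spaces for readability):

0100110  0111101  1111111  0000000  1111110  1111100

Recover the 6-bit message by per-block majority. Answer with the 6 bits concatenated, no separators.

011011

Block 1 (0100110): 3 ones → 0
Block 2 (0111101): 5 ones → 1
Block 3 (1111111): 7 ones → 1
Block 4 (0000000): 0 ones → 0
Block 5 (1111110): 6 ones → 1
Block 6 (1111100): 5 ones → 1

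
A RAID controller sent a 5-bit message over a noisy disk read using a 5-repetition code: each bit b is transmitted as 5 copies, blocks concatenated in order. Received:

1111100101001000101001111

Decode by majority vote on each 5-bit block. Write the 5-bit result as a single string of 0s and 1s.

10001

Block 1 (11111): 5 ones → 1
Block 2 (00101): 2 ones → 0
Block 3 (00100): 1 one → 0
Block 4 (01010): 2 ones → 0
Block 5 (01111): 4 ones → 1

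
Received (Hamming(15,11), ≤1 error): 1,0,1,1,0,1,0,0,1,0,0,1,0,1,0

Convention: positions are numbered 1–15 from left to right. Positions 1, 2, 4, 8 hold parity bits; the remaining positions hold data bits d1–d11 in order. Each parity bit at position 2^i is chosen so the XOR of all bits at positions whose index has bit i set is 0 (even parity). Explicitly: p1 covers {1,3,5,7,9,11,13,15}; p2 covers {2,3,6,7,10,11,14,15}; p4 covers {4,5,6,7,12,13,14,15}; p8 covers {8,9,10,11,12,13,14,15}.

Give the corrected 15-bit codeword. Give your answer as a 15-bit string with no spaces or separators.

s1 (pos 1,3,5,7,9,11,13,15): 1⊕1⊕0⊕0⊕1⊕0⊕0⊕0 = 1
s2 (pos 2,3,6,7,10,11,14,15): 0⊕1⊕1⊕0⊕0⊕0⊕1⊕0 = 1
s4 (pos 4,5,6,7,12,13,14,15): 1⊕0⊕1⊕0⊕1⊕0⊕1⊕0 = 0
s8 (pos 8,9,10,11,12,13,14,15): 0⊕1⊕0⊕0⊕1⊕0⊕1⊕0 = 1
Syndrome s8…s1 = 1011 → error at position 11.
Flip position 11: 101101001001010 → 101101001011010

101101001011010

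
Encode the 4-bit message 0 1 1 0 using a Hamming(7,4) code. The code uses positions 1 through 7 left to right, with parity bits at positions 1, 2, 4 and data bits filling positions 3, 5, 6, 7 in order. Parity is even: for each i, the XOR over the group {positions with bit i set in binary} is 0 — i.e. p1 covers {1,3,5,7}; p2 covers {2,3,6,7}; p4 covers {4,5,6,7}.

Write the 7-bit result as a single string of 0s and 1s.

1100110

Place data at non-parity positions: p1 p2 0 p4 1 1 0
p1 (pos 1,3,5,7): XOR of data positions = 0⊕1⊕0 = 1
p2 (pos 2,3,6,7): XOR of data positions = 0⊕1⊕0 = 1
p4 (pos 4,5,6,7): XOR of data positions = 1⊕1⊕0 = 0
Codeword: 1100110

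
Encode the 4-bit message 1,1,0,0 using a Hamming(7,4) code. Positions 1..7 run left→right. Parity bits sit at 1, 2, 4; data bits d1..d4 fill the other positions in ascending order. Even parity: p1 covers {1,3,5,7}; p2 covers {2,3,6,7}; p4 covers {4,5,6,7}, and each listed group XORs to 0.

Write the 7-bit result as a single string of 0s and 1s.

0111100

Place data at non-parity positions: p1 p2 1 p4 1 0 0
p1 (pos 1,3,5,7): XOR of data positions = 1⊕1⊕0 = 0
p2 (pos 2,3,6,7): XOR of data positions = 1⊕0⊕0 = 1
p4 (pos 4,5,6,7): XOR of data positions = 1⊕0⊕0 = 1
Codeword: 0111100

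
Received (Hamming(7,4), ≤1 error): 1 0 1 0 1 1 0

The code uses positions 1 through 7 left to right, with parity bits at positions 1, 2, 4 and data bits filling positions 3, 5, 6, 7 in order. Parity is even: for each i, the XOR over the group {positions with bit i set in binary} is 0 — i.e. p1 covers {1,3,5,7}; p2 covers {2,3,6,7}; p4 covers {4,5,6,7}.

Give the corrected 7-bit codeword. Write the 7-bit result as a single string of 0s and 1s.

s1 (pos 1,3,5,7): 1⊕1⊕1⊕0 = 1
s2 (pos 2,3,6,7): 0⊕1⊕1⊕0 = 0
s4 (pos 4,5,6,7): 0⊕1⊕1⊕0 = 0
Syndrome s4…s1 = 001 → error at position 1.
Flip position 1: 1010110 → 0010110

0010110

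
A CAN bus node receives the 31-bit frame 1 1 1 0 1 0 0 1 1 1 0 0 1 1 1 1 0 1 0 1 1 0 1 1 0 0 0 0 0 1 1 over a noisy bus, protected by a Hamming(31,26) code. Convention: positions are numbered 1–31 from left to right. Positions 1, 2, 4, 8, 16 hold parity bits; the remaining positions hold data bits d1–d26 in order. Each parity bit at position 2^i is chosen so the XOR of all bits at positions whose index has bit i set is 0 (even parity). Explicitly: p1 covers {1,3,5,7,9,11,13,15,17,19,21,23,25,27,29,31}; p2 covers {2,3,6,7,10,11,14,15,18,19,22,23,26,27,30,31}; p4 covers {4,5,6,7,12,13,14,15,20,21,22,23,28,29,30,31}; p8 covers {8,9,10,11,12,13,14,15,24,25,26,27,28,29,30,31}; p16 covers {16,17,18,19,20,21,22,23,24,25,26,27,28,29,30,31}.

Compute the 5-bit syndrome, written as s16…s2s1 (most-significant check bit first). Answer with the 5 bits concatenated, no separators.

s1 (pos 1,3,5,7,9,11,13,15,17,19,21,23,25,27,29,31): 1⊕1⊕1⊕0⊕1⊕0⊕1⊕1⊕0⊕0⊕1⊕1⊕0⊕0⊕0⊕1 = 1
s2 (pos 2,3,6,7,10,11,14,15,18,19,22,23,26,27,30,31): 1⊕1⊕0⊕0⊕1⊕0⊕1⊕1⊕1⊕0⊕0⊕1⊕0⊕0⊕1⊕1 = 1
s4 (pos 4,5,6,7,12,13,14,15,20,21,22,23,28,29,30,31): 0⊕1⊕0⊕0⊕0⊕1⊕1⊕1⊕1⊕1⊕0⊕1⊕0⊕0⊕1⊕1 = 1
s8 (pos 8,9,10,11,12,13,14,15,24,25,26,27,28,29,30,31): 1⊕1⊕1⊕0⊕0⊕1⊕1⊕1⊕1⊕0⊕0⊕0⊕0⊕0⊕1⊕1 = 1
s16 (pos 16,17,18,19,20,21,22,23,24,25,26,27,28,29,30,31): 1⊕0⊕1⊕0⊕1⊕1⊕0⊕1⊕1⊕0⊕0⊕0⊕0⊕0⊕1⊕1 = 0
Syndrome s16…s1 = 01111 → error at position 15.

01111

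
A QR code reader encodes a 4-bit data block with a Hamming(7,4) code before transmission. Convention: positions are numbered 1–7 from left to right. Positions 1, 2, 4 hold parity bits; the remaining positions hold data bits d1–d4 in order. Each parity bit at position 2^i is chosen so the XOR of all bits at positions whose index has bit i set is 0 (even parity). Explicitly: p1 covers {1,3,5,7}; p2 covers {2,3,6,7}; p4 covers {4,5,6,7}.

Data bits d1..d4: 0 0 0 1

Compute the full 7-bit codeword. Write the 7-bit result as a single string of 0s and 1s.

Place data at non-parity positions: p1 p2 0 p4 0 0 1
p1 (pos 1,3,5,7): XOR of data positions = 0⊕0⊕1 = 1
p2 (pos 2,3,6,7): XOR of data positions = 0⊕0⊕1 = 1
p4 (pos 4,5,6,7): XOR of data positions = 0⊕0⊕1 = 1
Codeword: 1101001

1101001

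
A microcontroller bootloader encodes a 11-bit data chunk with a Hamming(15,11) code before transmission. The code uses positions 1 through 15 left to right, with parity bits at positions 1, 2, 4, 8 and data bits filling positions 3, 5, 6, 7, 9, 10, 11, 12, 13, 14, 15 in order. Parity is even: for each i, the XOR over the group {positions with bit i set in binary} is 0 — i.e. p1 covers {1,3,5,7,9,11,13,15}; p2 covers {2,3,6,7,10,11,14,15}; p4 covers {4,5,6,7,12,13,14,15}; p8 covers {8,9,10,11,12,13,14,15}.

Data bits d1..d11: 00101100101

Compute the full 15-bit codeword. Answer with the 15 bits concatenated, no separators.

110101001100101

Place data at non-parity positions: p1 p2 0 p4 0 1 0 p8 1 1 0 0 1 0 1
p1 (pos 1,3,5,7,9,11,13,15): XOR of data positions = 0⊕0⊕0⊕1⊕0⊕1⊕1 = 1
p2 (pos 2,3,6,7,10,11,14,15): XOR of data positions = 0⊕1⊕0⊕1⊕0⊕0⊕1 = 1
p4 (pos 4,5,6,7,12,13,14,15): XOR of data positions = 0⊕1⊕0⊕0⊕1⊕0⊕1 = 1
p8 (pos 8,9,10,11,12,13,14,15): XOR of data positions = 1⊕1⊕0⊕0⊕1⊕0⊕1 = 0
Codeword: 110101001100101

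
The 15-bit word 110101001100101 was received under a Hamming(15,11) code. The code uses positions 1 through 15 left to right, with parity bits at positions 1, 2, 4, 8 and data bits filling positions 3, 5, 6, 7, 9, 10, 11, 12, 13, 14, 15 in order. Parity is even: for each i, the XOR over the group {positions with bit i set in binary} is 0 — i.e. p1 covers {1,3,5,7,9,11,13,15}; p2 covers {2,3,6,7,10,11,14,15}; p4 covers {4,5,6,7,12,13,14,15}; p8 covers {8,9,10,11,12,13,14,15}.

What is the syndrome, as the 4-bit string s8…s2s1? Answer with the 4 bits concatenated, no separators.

0000

s1 (pos 1,3,5,7,9,11,13,15): 1⊕0⊕0⊕0⊕1⊕0⊕1⊕1 = 0
s2 (pos 2,3,6,7,10,11,14,15): 1⊕0⊕1⊕0⊕1⊕0⊕0⊕1 = 0
s4 (pos 4,5,6,7,12,13,14,15): 1⊕0⊕1⊕0⊕0⊕1⊕0⊕1 = 0
s8 (pos 8,9,10,11,12,13,14,15): 0⊕1⊕1⊕0⊕0⊕1⊕0⊕1 = 0
Syndrome s8…s1 = 0000 → no error.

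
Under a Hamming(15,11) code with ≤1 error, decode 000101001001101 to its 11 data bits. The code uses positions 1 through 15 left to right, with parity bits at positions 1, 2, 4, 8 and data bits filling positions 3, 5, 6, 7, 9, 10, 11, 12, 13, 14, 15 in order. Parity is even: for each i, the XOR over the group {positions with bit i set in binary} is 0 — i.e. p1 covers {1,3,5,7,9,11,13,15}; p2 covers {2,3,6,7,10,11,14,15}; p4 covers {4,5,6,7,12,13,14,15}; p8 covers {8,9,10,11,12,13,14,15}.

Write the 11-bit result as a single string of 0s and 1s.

s1 (pos 1,3,5,7,9,11,13,15): 0⊕0⊕0⊕0⊕1⊕0⊕1⊕1 = 1
s2 (pos 2,3,6,7,10,11,14,15): 0⊕0⊕1⊕0⊕0⊕0⊕0⊕1 = 0
s4 (pos 4,5,6,7,12,13,14,15): 1⊕0⊕1⊕0⊕1⊕1⊕0⊕1 = 1
s8 (pos 8,9,10,11,12,13,14,15): 0⊕1⊕0⊕0⊕1⊕1⊕0⊕1 = 0
Syndrome s8…s1 = 0101 → error at position 5.
Flip position 5: 000101001001101 → 000111001001101
Read data bits from positions 3,5,6,7,9,10,11,12,13,14,15: 01101001101

01101001101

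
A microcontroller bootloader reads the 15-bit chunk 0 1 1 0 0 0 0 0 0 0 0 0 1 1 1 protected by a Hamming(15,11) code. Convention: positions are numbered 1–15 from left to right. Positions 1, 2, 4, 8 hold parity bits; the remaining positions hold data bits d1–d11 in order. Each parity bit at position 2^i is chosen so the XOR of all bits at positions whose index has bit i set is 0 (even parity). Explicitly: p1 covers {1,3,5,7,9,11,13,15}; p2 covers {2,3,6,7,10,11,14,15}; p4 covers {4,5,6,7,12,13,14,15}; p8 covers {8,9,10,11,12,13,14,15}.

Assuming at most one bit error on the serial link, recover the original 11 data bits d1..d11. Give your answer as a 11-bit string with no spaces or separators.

10000000011

s1 (pos 1,3,5,7,9,11,13,15): 0⊕1⊕0⊕0⊕0⊕0⊕1⊕1 = 1
s2 (pos 2,3,6,7,10,11,14,15): 1⊕1⊕0⊕0⊕0⊕0⊕1⊕1 = 0
s4 (pos 4,5,6,7,12,13,14,15): 0⊕0⊕0⊕0⊕0⊕1⊕1⊕1 = 1
s8 (pos 8,9,10,11,12,13,14,15): 0⊕0⊕0⊕0⊕0⊕1⊕1⊕1 = 1
Syndrome s8…s1 = 1101 → error at position 13.
Flip position 13: 011000000000111 → 011000000000011
Read data bits from positions 3,5,6,7,9,10,11,12,13,14,15: 10000000011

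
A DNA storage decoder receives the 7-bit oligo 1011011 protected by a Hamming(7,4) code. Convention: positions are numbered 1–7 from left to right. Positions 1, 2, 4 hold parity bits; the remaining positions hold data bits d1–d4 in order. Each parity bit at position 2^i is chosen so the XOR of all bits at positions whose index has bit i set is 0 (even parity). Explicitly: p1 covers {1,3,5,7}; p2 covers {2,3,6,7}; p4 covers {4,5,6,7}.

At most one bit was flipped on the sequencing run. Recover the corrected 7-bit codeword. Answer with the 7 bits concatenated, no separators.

s1 (pos 1,3,5,7): 1⊕1⊕0⊕1 = 1
s2 (pos 2,3,6,7): 0⊕1⊕1⊕1 = 1
s4 (pos 4,5,6,7): 1⊕0⊕1⊕1 = 1
Syndrome s4…s1 = 111 → error at position 7.
Flip position 7: 1011011 → 1011010

1011010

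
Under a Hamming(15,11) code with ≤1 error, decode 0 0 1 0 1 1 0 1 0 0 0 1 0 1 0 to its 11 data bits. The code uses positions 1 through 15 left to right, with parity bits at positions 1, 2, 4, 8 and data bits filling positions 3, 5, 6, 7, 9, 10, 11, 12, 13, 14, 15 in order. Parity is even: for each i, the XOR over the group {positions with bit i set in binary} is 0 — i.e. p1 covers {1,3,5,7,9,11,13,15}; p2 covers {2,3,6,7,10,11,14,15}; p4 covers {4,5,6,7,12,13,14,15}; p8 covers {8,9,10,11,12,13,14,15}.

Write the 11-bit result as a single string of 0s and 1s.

11100101010

s1 (pos 1,3,5,7,9,11,13,15): 0⊕1⊕1⊕0⊕0⊕0⊕0⊕0 = 0
s2 (pos 2,3,6,7,10,11,14,15): 0⊕1⊕1⊕0⊕0⊕0⊕1⊕0 = 1
s4 (pos 4,5,6,7,12,13,14,15): 0⊕1⊕1⊕0⊕1⊕0⊕1⊕0 = 0
s8 (pos 8,9,10,11,12,13,14,15): 1⊕0⊕0⊕0⊕1⊕0⊕1⊕0 = 1
Syndrome s8…s1 = 1010 → error at position 10.
Flip position 10: 001011010001010 → 001011010101010
Read data bits from positions 3,5,6,7,9,10,11,12,13,14,15: 11100101010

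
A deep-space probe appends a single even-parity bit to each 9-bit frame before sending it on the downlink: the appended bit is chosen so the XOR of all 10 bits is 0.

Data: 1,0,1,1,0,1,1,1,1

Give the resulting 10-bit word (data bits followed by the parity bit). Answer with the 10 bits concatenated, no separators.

XOR of the 9 data bits: 1⊕0⊕1⊕1⊕0⊕1⊕1⊕1⊕1 = 1
Parity bit = 1 (so all 10 bits XOR to 0).

1011011111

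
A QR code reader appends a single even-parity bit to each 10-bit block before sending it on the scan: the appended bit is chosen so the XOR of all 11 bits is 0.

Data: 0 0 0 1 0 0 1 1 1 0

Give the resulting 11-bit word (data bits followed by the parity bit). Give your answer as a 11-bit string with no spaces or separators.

00010011100

XOR of the 10 data bits: 0⊕0⊕0⊕1⊕0⊕0⊕1⊕1⊕1⊕0 = 0
Parity bit = 0 (so all 11 bits XOR to 0).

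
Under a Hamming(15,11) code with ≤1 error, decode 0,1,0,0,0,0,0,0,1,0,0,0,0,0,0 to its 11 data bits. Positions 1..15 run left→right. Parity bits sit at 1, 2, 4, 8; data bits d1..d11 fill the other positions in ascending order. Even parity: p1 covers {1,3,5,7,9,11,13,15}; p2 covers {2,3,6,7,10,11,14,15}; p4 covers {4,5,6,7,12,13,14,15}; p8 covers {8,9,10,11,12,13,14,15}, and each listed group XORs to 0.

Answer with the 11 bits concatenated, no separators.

s1 (pos 1,3,5,7,9,11,13,15): 0⊕0⊕0⊕0⊕1⊕0⊕0⊕0 = 1
s2 (pos 2,3,6,7,10,11,14,15): 1⊕0⊕0⊕0⊕0⊕0⊕0⊕0 = 1
s4 (pos 4,5,6,7,12,13,14,15): 0⊕0⊕0⊕0⊕0⊕0⊕0⊕0 = 0
s8 (pos 8,9,10,11,12,13,14,15): 0⊕1⊕0⊕0⊕0⊕0⊕0⊕0 = 1
Syndrome s8…s1 = 1011 → error at position 11.
Flip position 11: 010000001000000 → 010000001010000
Read data bits from positions 3,5,6,7,9,10,11,12,13,14,15: 00001010000

00001010000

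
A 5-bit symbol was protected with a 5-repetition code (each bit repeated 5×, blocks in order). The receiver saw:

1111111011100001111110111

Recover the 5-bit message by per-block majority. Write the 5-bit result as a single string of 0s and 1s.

11011

Block 1 (11111): 5 ones → 1
Block 2 (11011): 4 ones → 1
Block 3 (10000): 1 one → 0
Block 4 (11111): 5 ones → 1
Block 5 (10111): 4 ones → 1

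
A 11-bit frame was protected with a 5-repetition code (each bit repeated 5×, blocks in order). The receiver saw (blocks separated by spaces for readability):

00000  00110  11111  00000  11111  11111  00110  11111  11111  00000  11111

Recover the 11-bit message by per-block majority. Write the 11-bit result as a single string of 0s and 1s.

Block 1 (00000): 0 ones → 0
Block 2 (00110): 2 ones → 0
Block 3 (11111): 5 ones → 1
Block 4 (00000): 0 ones → 0
Block 5 (11111): 5 ones → 1
Block 6 (11111): 5 ones → 1
Block 7 (00110): 2 ones → 0
Block 8 (11111): 5 ones → 1
Block 9 (11111): 5 ones → 1
Block 10 (00000): 0 ones → 0
Block 11 (11111): 5 ones → 1

00101101101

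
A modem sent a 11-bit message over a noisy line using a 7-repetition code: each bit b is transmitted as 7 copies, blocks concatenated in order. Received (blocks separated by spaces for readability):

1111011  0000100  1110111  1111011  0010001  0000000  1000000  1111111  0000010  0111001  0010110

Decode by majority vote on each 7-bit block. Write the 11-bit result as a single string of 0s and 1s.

Block 1 (1111011): 6 ones → 1
Block 2 (0000100): 1 one → 0
Block 3 (1110111): 6 ones → 1
Block 4 (1111011): 6 ones → 1
Block 5 (0010001): 2 ones → 0
Block 6 (0000000): 0 ones → 0
Block 7 (1000000): 1 one → 0
Block 8 (1111111): 7 ones → 1
Block 9 (0000010): 1 one → 0
Block 10 (0111001): 4 ones → 1
Block 11 (0010110): 3 ones → 0

10110001010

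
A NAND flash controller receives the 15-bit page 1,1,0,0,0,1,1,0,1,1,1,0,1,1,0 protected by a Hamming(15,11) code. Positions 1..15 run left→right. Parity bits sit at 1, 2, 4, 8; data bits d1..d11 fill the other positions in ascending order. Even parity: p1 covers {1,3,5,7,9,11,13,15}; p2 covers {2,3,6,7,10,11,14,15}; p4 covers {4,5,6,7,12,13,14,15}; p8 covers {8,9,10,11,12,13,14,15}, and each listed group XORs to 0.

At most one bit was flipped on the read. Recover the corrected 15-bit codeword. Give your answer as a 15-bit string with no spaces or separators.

110001100110110

s1 (pos 1,3,5,7,9,11,13,15): 1⊕0⊕0⊕1⊕1⊕1⊕1⊕0 = 1
s2 (pos 2,3,6,7,10,11,14,15): 1⊕0⊕1⊕1⊕1⊕1⊕1⊕0 = 0
s4 (pos 4,5,6,7,12,13,14,15): 0⊕0⊕1⊕1⊕0⊕1⊕1⊕0 = 0
s8 (pos 8,9,10,11,12,13,14,15): 0⊕1⊕1⊕1⊕0⊕1⊕1⊕0 = 1
Syndrome s8…s1 = 1001 → error at position 9.
Flip position 9: 110001101110110 → 110001100110110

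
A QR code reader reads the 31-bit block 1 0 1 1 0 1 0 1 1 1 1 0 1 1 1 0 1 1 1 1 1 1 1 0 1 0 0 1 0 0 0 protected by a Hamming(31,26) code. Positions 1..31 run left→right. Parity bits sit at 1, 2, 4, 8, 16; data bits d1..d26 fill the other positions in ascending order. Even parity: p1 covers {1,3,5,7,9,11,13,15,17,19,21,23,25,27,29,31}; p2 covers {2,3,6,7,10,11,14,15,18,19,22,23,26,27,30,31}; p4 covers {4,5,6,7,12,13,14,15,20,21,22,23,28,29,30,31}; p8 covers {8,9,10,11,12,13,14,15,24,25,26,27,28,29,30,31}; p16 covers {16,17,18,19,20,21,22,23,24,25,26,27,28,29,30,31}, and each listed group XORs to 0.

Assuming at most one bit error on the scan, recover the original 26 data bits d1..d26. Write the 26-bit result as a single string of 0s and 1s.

s1 (pos 1,3,5,7,9,11,13,15,17,19,21,23,25,27,29,31): 1⊕1⊕0⊕0⊕1⊕1⊕1⊕1⊕1⊕1⊕1⊕1⊕1⊕0⊕0⊕0 = 1
s2 (pos 2,3,6,7,10,11,14,15,18,19,22,23,26,27,30,31): 0⊕1⊕1⊕0⊕1⊕1⊕1⊕1⊕1⊕1⊕1⊕1⊕0⊕0⊕0⊕0 = 0
s4 (pos 4,5,6,7,12,13,14,15,20,21,22,23,28,29,30,31): 1⊕0⊕1⊕0⊕0⊕1⊕1⊕1⊕1⊕1⊕1⊕1⊕1⊕0⊕0⊕0 = 0
s8 (pos 8,9,10,11,12,13,14,15,24,25,26,27,28,29,30,31): 1⊕1⊕1⊕1⊕0⊕1⊕1⊕1⊕0⊕1⊕0⊕0⊕1⊕0⊕0⊕0 = 1
s16 (pos 16,17,18,19,20,21,22,23,24,25,26,27,28,29,30,31): 0⊕1⊕1⊕1⊕1⊕1⊕1⊕1⊕0⊕1⊕0⊕0⊕1⊕0⊕0⊕0 = 1
Syndrome s16…s1 = 11001 → error at position 25.
Flip position 25: 1011010111101110111111101001000 → 1011010111101110111111100001000
Read data bits from positions 3,5,6,7,9,10,11,12,13,14,15,17,18,19,20,21,22,23,24,25,26,27,28,29,30,31: 10101110111111111100001000

10101110111111111100001000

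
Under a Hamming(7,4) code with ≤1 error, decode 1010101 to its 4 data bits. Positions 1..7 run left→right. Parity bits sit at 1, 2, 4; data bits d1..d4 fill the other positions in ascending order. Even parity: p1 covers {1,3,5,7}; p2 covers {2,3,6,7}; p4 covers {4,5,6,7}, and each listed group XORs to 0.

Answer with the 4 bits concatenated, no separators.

s1 (pos 1,3,5,7): 1⊕1⊕1⊕1 = 0
s2 (pos 2,3,6,7): 0⊕1⊕0⊕1 = 0
s4 (pos 4,5,6,7): 0⊕1⊕0⊕1 = 0
Syndrome s4…s1 = 000 → no error.
Read data bits from positions 3,5,6,7: 1101

1101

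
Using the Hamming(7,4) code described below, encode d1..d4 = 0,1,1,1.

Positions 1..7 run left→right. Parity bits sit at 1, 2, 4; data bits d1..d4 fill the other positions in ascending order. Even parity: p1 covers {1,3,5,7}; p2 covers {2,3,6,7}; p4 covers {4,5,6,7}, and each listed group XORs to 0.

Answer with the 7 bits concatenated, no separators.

Place data at non-parity positions: p1 p2 0 p4 1 1 1
p1 (pos 1,3,5,7): XOR of data positions = 0⊕1⊕1 = 0
p2 (pos 2,3,6,7): XOR of data positions = 0⊕1⊕1 = 0
p4 (pos 4,5,6,7): XOR of data positions = 1⊕1⊕1 = 1
Codeword: 0001111

0001111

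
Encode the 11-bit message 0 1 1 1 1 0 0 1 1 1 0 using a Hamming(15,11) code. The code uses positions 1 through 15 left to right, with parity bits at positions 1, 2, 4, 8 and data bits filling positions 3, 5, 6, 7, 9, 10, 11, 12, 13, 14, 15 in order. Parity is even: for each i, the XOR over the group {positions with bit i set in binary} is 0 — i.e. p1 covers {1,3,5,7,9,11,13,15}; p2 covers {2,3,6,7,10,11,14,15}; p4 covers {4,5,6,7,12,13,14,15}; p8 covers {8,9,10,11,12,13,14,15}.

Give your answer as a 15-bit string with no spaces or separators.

Place data at non-parity positions: p1 p2 0 p4 1 1 1 p8 1 0 0 1 1 1 0
p1 (pos 1,3,5,7,9,11,13,15): XOR of data positions = 0⊕1⊕1⊕1⊕0⊕1⊕0 = 0
p2 (pos 2,3,6,7,10,11,14,15): XOR of data positions = 0⊕1⊕1⊕0⊕0⊕1⊕0 = 1
p4 (pos 4,5,6,7,12,13,14,15): XOR of data positions = 1⊕1⊕1⊕1⊕1⊕1⊕0 = 0
p8 (pos 8,9,10,11,12,13,14,15): XOR of data positions = 1⊕0⊕0⊕1⊕1⊕1⊕0 = 0
Codeword: 010011101001110

010011101001110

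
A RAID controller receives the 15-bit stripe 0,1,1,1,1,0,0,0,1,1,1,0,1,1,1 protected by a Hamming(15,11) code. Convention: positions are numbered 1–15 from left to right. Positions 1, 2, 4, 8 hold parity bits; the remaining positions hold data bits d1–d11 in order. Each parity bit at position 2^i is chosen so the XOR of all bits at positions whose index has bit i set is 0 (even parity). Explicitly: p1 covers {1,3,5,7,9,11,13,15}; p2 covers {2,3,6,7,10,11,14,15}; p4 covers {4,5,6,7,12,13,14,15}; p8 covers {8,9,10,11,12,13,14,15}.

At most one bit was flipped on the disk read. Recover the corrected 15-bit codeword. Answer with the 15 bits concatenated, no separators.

s1 (pos 1,3,5,7,9,11,13,15): 0⊕1⊕1⊕0⊕1⊕1⊕1⊕1 = 0
s2 (pos 2,3,6,7,10,11,14,15): 1⊕1⊕0⊕0⊕1⊕1⊕1⊕1 = 0
s4 (pos 4,5,6,7,12,13,14,15): 1⊕1⊕0⊕0⊕0⊕1⊕1⊕1 = 1
s8 (pos 8,9,10,11,12,13,14,15): 0⊕1⊕1⊕1⊕0⊕1⊕1⊕1 = 0
Syndrome s8…s1 = 0100 → error at position 4.
Flip position 4: 011110001110111 → 011010001110111

011010001110111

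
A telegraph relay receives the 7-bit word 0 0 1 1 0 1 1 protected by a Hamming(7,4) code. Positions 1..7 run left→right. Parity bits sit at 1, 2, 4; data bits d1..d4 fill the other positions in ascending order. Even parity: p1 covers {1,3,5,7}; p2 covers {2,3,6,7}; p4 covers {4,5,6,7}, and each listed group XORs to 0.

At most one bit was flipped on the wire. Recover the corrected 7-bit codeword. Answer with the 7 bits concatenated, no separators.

0011001

s1 (pos 1,3,5,7): 0⊕1⊕0⊕1 = 0
s2 (pos 2,3,6,7): 0⊕1⊕1⊕1 = 1
s4 (pos 4,5,6,7): 1⊕0⊕1⊕1 = 1
Syndrome s4…s1 = 110 → error at position 6.
Flip position 6: 0011011 → 0011001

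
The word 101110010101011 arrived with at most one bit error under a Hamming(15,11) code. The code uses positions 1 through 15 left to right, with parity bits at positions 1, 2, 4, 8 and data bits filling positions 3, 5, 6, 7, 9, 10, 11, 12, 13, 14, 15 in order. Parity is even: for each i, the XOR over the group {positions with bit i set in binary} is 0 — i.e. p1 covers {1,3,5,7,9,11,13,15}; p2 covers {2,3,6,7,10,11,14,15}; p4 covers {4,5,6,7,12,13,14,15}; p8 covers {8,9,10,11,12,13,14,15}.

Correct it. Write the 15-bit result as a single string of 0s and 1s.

s1 (pos 1,3,5,7,9,11,13,15): 1⊕1⊕1⊕0⊕0⊕0⊕0⊕1 = 0
s2 (pos 2,3,6,7,10,11,14,15): 0⊕1⊕0⊕0⊕1⊕0⊕1⊕1 = 0
s4 (pos 4,5,6,7,12,13,14,15): 1⊕1⊕0⊕0⊕1⊕0⊕1⊕1 = 1
s8 (pos 8,9,10,11,12,13,14,15): 1⊕0⊕1⊕0⊕1⊕0⊕1⊕1 = 1
Syndrome s8…s1 = 1100 → error at position 12.
Flip position 12: 101110010101011 → 101110010100011

101110010100011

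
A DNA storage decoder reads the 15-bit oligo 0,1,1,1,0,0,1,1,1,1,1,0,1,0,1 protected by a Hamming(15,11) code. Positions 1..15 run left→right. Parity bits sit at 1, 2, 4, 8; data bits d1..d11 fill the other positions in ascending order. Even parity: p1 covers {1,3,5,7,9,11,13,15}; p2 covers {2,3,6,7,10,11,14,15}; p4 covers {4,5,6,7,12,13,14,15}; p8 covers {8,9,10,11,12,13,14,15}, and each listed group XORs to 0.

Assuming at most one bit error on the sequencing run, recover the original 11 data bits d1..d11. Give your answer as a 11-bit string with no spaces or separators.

10011110101

s1 (pos 1,3,5,7,9,11,13,15): 0⊕1⊕0⊕1⊕1⊕1⊕1⊕1 = 0
s2 (pos 2,3,6,7,10,11,14,15): 1⊕1⊕0⊕1⊕1⊕1⊕0⊕1 = 0
s4 (pos 4,5,6,7,12,13,14,15): 1⊕0⊕0⊕1⊕0⊕1⊕0⊕1 = 0
s8 (pos 8,9,10,11,12,13,14,15): 1⊕1⊕1⊕1⊕0⊕1⊕0⊕1 = 0
Syndrome s8…s1 = 0000 → no error.
Read data bits from positions 3,5,6,7,9,10,11,12,13,14,15: 10011110101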